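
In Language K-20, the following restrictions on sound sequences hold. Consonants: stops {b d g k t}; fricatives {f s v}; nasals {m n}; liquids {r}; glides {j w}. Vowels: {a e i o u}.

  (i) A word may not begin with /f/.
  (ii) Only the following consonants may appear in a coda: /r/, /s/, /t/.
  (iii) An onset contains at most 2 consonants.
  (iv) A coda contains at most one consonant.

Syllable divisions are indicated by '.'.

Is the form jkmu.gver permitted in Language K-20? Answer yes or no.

no

jkmu.gver — violates constraint (iii): syllable 1 onset /jkm/ has 3 consonants (> 2) → not permitted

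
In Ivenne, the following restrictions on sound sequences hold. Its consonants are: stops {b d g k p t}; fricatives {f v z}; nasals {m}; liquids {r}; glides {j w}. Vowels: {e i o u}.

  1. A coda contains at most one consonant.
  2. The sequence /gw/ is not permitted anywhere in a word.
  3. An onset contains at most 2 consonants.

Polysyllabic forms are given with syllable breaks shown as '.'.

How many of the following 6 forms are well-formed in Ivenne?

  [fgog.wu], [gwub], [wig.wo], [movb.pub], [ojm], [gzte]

0

[fgog.wu] — violates constraint 2: contains banned sequence /gw/ → ill-formed
[gwub] — violates constraint 2: contains banned sequence /gw/ → ill-formed
[wig.wo] — violates constraint 2: contains banned sequence /gw/ → ill-formed
[movb.pub] — violates constraint 1: syllable 1 coda /vb/ has 2 consonants (> 1) → ill-formed
[ojm] — violates constraint 1: syllable 1 coda /jm/ has 2 consonants (> 1) → ill-formed
[gzte] — violates constraint 3: syllable 1 onset /gzt/ has 3 consonants (> 2) → ill-formed
No form is well-formed → 0.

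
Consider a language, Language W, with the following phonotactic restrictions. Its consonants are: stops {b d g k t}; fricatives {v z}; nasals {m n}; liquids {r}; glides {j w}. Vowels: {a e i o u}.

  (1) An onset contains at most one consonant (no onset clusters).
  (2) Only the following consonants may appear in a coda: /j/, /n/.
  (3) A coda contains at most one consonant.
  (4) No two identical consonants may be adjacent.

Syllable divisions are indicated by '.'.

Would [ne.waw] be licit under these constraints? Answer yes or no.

no

[ne.waw] — violates constraint 2: syllable 2 coda contains /w/, which is not a licensed coda consonant → illicit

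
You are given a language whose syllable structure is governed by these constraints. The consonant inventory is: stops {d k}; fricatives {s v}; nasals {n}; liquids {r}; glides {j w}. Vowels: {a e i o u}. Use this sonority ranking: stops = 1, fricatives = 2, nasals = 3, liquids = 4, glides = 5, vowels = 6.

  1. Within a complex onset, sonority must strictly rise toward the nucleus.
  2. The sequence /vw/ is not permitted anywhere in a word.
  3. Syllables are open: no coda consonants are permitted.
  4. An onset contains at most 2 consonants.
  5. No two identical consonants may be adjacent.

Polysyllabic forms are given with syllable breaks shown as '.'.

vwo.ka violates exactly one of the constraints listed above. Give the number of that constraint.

2

vwo.ka: contains banned sequence /vw/.
This is a violation of constraint 2: "The sequence /vw/ is not permitted anywhere in a word."
The remaining constraints (1, 3, 4, 5) are satisfied.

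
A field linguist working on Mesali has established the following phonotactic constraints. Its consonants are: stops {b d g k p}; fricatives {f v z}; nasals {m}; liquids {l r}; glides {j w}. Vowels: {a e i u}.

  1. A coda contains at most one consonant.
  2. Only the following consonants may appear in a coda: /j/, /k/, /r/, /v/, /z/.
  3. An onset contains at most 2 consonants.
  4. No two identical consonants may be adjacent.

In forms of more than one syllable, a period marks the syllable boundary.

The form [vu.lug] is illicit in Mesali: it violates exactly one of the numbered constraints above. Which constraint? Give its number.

[vu.lug]: syllable 2 coda contains /g/, which is not a licensed coda consonant.
This is a violation of constraint 2: "Only the following consonants may appear in a coda: /j/, /k/, /r/, /v/, /z/."
The remaining constraints (1, 3, 4) are satisfied.

2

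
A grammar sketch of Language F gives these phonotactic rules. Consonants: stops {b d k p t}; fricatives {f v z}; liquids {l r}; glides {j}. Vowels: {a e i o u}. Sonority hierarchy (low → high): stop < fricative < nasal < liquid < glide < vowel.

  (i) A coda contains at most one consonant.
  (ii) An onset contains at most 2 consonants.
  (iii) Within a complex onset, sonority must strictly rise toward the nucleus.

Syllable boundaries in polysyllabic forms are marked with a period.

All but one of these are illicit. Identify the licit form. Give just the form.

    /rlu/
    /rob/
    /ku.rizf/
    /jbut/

/rlu/ — violates constraint (iii): syllable 1 onset /rl/: /r/ (liquid, 4) → /l/ (liquid, 4) does not rise → illicit
/rob/ — σ1 onset /r/, coda /b/ ok → licit
/ku.rizf/ — violates constraint (i): syllable 2 coda /zf/ has 2 consonants (> 1) → illicit
/jbut/ — violates constraint (iii): syllable 1 onset /jb/: /j/ (glide, 5) → /b/ (stop, 1) does not rise → illicit

/rob/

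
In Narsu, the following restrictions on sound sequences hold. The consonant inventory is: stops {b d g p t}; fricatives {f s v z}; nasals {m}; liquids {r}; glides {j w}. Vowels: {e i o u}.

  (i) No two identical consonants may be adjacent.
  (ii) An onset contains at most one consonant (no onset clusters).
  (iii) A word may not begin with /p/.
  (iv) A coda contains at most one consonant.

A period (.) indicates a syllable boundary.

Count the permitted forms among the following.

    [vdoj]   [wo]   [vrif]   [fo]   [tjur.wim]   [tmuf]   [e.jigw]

2

[vdoj] — violates constraint (ii): syllable 1 onset /vd/ has 2 consonants (> 1) → not permitted
[wo] — σ1 onset /w/, coda /∅/ ok → permitted
[vrif] — violates constraint (ii): syllable 1 onset /vr/ has 2 consonants (> 1) → not permitted
[fo] — σ1 onset /f/, coda /∅/ ok → permitted
[tjur.wim] — violates constraint (ii): syllable 1 onset /tj/ has 2 consonants (> 1) → not permitted
[tmuf] — violates constraint (ii): syllable 1 onset /tm/ has 2 consonants (> 1) → not permitted
[e.jigw] — violates constraint (iv): syllable 2 coda /gw/ has 2 consonants (> 1) → not permitted
Permitted: [wo], [fo] → 2.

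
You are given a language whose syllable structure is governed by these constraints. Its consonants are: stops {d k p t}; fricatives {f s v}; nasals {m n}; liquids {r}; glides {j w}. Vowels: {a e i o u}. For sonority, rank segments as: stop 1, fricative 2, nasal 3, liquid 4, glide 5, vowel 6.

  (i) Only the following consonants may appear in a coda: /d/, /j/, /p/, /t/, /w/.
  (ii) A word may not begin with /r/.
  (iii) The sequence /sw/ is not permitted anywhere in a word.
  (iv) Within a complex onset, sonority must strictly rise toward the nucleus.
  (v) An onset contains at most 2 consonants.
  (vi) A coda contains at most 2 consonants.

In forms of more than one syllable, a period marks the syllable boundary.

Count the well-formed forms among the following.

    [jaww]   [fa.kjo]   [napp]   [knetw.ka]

[jaww] — σ1 onset /j/, coda /ww/ (2C) ok → well-formed
[fa.kjo] — σ1 onset /f/, coda /∅/ ok; σ2 onset /kj/ (1→5 rises), coda /∅/ ok → well-formed
[napp] — σ1 onset /n/, coda /pp/ (2C) ok → well-formed
[knetw.ka] — σ1 onset /kn/ (1→3 rises), coda /tw/ (2C) ok; σ2 onset /k/, coda /∅/ ok → well-formed
Well-formed: [jaww], [fa.kjo], [napp], [knetw.ka] → 4.

4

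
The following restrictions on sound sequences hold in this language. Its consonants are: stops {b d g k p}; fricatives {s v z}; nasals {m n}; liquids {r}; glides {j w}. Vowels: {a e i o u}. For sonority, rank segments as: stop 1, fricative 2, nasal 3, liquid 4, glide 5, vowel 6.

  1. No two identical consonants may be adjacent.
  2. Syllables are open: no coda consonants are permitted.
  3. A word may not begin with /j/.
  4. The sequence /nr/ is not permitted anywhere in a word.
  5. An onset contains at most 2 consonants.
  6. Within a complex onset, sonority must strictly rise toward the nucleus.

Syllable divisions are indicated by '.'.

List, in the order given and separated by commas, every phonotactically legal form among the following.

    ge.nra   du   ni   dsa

ge.nra — violates constraint 4: contains banned sequence /nr/ → phonotactically illegal
du — σ1 onset /d/, coda /∅/ ok → phonotactically legal
ni — σ1 onset /n/, coda /∅/ ok → phonotactically legal
dsa — σ1 onset /ds/ (1→2 rises), coda /∅/ ok → phonotactically legal

du, ni, dsa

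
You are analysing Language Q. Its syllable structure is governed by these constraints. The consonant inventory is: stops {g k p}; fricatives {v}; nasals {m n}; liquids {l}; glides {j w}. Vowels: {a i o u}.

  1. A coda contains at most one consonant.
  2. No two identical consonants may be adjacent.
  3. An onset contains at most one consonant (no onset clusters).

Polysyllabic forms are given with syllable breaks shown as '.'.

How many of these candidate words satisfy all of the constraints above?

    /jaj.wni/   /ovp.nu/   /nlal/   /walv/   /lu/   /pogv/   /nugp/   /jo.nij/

/jaj.wni/ — violates constraint 3: syllable 2 onset /wn/ has 2 consonants (> 1) → not permitted
/ovp.nu/ — violates constraint 1: syllable 1 coda /vp/ has 2 consonants (> 1) → not permitted
/nlal/ — violates constraint 3: syllable 1 onset /nl/ has 2 consonants (> 1) → not permitted
/walv/ — violates constraint 1: syllable 1 coda /lv/ has 2 consonants (> 1) → not permitted
/lu/ — σ1 onset /l/, coda /∅/ ok → permitted
/pogv/ — violates constraint 1: syllable 1 coda /gv/ has 2 consonants (> 1) → not permitted
/nugp/ — violates constraint 1: syllable 1 coda /gp/ has 2 consonants (> 1) → not permitted
/jo.nij/ — σ1 onset /j/, coda /∅/ ok; σ2 onset /n/, coda /j/ ok → permitted
Permitted: /lu/, /jo.nij/ → 2.

2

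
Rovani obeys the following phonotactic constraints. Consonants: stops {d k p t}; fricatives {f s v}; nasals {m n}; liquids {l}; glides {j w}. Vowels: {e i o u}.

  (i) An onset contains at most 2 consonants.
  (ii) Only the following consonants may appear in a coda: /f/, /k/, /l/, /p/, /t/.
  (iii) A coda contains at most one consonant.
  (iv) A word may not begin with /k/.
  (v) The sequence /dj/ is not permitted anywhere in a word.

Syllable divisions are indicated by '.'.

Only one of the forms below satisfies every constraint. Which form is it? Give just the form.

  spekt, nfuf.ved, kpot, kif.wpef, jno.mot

spekt — violates constraint (iii): syllable 1 coda /kt/ has 2 consonants (> 1) → phonotactically illegal
nfuf.ved — violates constraint (ii): syllable 2 coda contains /d/, which is not a licensed coda consonant → phonotactically illegal
kpot — violates constraint (iv): word begins with /k/ → phonotactically illegal
kif.wpef — violates constraint (iv): word begins with /k/ → phonotactically illegal
jno.mot — σ1 onset /jn/ (2C), coda /∅/ ok; σ2 onset /m/, coda /t/ ok → phonotactically legal

jno.mot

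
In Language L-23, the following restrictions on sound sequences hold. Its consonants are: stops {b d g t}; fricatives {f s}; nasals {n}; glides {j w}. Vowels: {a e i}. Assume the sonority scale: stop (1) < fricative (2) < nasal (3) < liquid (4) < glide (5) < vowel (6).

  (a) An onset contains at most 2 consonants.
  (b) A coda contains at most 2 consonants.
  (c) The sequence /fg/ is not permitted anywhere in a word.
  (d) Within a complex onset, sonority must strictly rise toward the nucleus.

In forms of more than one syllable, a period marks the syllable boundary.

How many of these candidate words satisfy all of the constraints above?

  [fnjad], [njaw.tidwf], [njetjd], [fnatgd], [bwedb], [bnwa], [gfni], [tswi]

1

[fnjad] — violates constraint (a): syllable 1 onset /fnj/ has 3 consonants (> 2) → illicit
[njaw.tidwf] — violates constraint (b): syllable 2 coda /dwf/ has 3 consonants (> 2) → illicit
[njetjd] — violates constraint (b): syllable 1 coda /tjd/ has 3 consonants (> 2) → illicit
[fnatgd] — violates constraint (b): syllable 1 coda /tgd/ has 3 consonants (> 2) → illicit
[bwedb] — σ1 onset /bw/ (1→5 rises), coda /db/ (2C) ok → licit
[bnwa] — violates constraint (a): syllable 1 onset /bnw/ has 3 consonants (> 2) → illicit
[gfni] — violates constraint (a): syllable 1 onset /gfn/ has 3 consonants (> 2) → illicit
[tswi] — violates constraint (a): syllable 1 onset /tsw/ has 3 consonants (> 2) → illicit
Licit: [bwedb] → 1.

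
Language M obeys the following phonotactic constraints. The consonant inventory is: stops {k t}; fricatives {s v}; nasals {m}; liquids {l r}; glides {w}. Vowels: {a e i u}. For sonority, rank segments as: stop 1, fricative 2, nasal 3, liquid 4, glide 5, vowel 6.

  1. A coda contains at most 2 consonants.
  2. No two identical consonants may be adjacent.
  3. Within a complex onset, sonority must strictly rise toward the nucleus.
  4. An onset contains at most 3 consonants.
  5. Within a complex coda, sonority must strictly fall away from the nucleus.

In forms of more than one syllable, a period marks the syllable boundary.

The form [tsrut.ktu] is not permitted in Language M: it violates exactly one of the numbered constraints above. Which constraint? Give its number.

3

[tsrut.ktu]: syllable 2 onset /kt/: /k/ (stop, 1) → /t/ (stop, 1) does not rise.
This is a violation of constraint 3: "Within a complex onset, sonority must strictly rise toward the nucleus."
The remaining constraints (1, 2, 4, 5) are satisfied.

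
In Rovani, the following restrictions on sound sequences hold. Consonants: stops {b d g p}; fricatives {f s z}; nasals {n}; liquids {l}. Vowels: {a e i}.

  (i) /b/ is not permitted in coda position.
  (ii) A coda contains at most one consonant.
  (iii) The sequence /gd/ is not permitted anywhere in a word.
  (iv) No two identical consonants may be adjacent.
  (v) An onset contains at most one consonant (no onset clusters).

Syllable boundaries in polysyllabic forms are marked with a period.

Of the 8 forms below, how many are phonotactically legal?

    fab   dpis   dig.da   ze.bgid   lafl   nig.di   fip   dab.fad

fab — violates constraint (i): syllable 1 coda contains /b/ → phonotactically illegal
dpis — violates constraint (v): syllable 1 onset /dp/ has 2 consonants (> 1) → phonotactically illegal
dig.da — violates constraint (iii): contains banned sequence /gd/ → phonotactically illegal
ze.bgid — violates constraint (v): syllable 2 onset /bg/ has 2 consonants (> 1) → phonotactically illegal
lafl — violates constraint (ii): syllable 1 coda /fl/ has 2 consonants (> 1) → phonotactically illegal
nig.di — violates constraint (iii): contains banned sequence /gd/ → phonotactically illegal
fip — σ1 onset /f/, coda /p/ ok → phonotactically legal
dab.fad — violates constraint (i): syllable 1 coda contains /b/ → phonotactically illegal
Phonotactically legal: fip → 1.

1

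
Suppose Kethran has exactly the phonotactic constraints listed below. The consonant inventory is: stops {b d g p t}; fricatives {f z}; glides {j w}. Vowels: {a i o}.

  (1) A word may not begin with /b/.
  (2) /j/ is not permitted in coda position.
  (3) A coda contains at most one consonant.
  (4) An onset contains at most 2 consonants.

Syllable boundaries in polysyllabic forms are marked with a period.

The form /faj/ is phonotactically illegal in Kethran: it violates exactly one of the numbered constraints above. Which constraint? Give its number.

/faj/: syllable 1 coda contains /j/.
This is a violation of constraint 2: "/j/ is not permitted in coda position."
The remaining constraints (1, 3, 4) are satisfied.

2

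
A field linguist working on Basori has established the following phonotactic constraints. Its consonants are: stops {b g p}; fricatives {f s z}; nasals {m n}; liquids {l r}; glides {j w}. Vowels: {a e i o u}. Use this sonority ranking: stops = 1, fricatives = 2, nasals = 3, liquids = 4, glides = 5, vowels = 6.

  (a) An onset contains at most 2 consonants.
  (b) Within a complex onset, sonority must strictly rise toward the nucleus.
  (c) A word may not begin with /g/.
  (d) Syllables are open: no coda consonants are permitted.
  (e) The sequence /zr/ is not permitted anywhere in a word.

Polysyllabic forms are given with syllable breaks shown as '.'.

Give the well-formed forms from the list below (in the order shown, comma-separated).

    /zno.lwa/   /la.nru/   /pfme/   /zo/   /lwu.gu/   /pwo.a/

/zno.lwa/ — σ1 onset /zn/ (2→3 rises), coda /∅/ ok; σ2 onset /lw/ (4→5 rises), coda /∅/ ok → well-formed
/la.nru/ — σ1 onset /l/, coda /∅/ ok; σ2 onset /nr/ (3→4 rises), coda /∅/ ok → well-formed
/pfme/ — violates constraint (a): syllable 1 onset /pfm/ has 3 consonants (> 2) → ill-formed
/zo/ — σ1 onset /z/, coda /∅/ ok → well-formed
/lwu.gu/ — σ1 onset /lw/ (4→5 rises), coda /∅/ ok; σ2 onset /g/, coda /∅/ ok → well-formed
/pwo.a/ — σ1 onset /pw/ (1→5 rises), coda /∅/ ok; σ2 onset /∅/, coda /∅/ ok → well-formed

/zno.lwa/, /la.nru/, /zo/, /lwu.gu/, /pwo.a/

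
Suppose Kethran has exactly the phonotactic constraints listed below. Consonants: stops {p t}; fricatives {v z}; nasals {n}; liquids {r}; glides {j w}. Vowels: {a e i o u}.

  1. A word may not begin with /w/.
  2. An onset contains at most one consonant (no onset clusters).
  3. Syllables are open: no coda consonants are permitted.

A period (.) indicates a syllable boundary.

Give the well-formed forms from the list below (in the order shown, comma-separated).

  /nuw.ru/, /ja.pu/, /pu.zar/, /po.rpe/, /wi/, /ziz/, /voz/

/nuw.ru/ — violates constraint 3: syllable 1 coda /w/ has 1 consonant (> 0) → ill-formed
/ja.pu/ — σ1 onset /j/, coda /∅/ ok; σ2 onset /p/, coda /∅/ ok → well-formed
/pu.zar/ — violates constraint 3: syllable 2 coda /r/ has 1 consonant (> 0) → ill-formed
/po.rpe/ — violates constraint 2: syllable 2 onset /rp/ has 2 consonants (> 1) → ill-formed
/wi/ — violates constraint 1: word begins with /w/ → ill-formed
/ziz/ — violates constraint 3: syllable 1 coda /z/ has 1 consonant (> 0) → ill-formed
/voz/ — violates constraint 3: syllable 1 coda /z/ has 1 consonant (> 0) → ill-formed

/ja.pu/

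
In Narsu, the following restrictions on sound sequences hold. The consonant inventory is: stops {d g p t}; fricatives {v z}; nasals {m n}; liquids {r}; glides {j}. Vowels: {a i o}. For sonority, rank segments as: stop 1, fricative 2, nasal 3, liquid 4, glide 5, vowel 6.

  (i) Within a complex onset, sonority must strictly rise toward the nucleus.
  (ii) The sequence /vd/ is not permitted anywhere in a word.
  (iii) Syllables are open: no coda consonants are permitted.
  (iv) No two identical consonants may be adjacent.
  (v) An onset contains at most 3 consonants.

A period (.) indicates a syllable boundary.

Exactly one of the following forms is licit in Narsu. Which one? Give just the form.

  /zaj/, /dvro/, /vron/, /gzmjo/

/dvro/

/zaj/ — violates constraint (iii): syllable 1 coda /j/ has 1 consonant (> 0) → illicit
/dvro/ — σ1 onset /dvr/ (1→2→4 rises), coda /∅/ ok → licit
/vron/ — violates constraint (iii): syllable 1 coda /n/ has 1 consonant (> 0) → illicit
/gzmjo/ — violates constraint (v): syllable 1 onset /gzmj/ has 4 consonants (> 3) → illicit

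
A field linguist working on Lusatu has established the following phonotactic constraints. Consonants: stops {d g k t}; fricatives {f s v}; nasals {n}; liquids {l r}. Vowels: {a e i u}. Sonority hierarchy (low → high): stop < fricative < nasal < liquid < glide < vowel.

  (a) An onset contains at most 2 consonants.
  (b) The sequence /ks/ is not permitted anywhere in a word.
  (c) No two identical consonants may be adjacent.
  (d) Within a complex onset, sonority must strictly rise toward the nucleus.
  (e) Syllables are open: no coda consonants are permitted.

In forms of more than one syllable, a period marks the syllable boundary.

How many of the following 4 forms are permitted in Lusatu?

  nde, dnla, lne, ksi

nde — violates constraint (d): syllable 1 onset /nd/: /n/ (nasal, 3) → /d/ (stop, 1) does not rise → not permitted
dnla — violates constraint (a): syllable 1 onset /dnl/ has 3 consonants (> 2) → not permitted
lne — violates constraint (d): syllable 1 onset /ln/: /l/ (liquid, 4) → /n/ (nasal, 3) does not rise → not permitted
ksi — violates constraint (b): contains banned sequence /ks/ → not permitted
No form is permitted → 0.

0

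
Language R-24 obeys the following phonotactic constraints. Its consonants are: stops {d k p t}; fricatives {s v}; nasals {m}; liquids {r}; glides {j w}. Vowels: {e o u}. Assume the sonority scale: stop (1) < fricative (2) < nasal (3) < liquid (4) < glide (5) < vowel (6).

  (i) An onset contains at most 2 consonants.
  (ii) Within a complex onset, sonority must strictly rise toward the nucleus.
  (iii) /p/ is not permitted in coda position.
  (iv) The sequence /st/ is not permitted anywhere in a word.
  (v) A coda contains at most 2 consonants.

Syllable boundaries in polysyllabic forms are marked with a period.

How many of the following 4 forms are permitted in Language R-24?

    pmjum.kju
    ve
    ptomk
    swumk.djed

pmjum.kju — violates constraint (i): syllable 1 onset /pmj/ has 3 consonants (> 2) → not permitted
ve — σ1 onset /v/, coda /∅/ ok → permitted
ptomk — violates constraint (ii): syllable 1 onset /pt/: /p/ (stop, 1) → /t/ (stop, 1) does not rise → not permitted
swumk.djed — σ1 onset /sw/ (2→5 rises), coda /mk/ (2C) ok; σ2 onset /dj/ (1→5 rises), coda /d/ ok → permitted
Permitted: ve, swumk.djed → 2.

2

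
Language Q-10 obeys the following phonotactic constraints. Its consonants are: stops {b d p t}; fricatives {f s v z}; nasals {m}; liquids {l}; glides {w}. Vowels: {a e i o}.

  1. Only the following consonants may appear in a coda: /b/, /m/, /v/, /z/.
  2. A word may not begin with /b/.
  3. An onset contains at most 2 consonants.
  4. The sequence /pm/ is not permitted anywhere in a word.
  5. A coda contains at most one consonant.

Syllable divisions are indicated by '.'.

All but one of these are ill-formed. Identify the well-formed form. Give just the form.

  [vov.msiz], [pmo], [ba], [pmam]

[vov.msiz] — σ1 onset /v/, coda /v/ ok; σ2 onset /ms/ (2C), coda /z/ ok → well-formed
[pmo] — violates constraint 4: contains banned sequence /pm/ → ill-formed
[ba] — violates constraint 2: word begins with /b/ → ill-formed
[pmam] — violates constraint 4: contains banned sequence /pm/ → ill-formed

[vov.msiz]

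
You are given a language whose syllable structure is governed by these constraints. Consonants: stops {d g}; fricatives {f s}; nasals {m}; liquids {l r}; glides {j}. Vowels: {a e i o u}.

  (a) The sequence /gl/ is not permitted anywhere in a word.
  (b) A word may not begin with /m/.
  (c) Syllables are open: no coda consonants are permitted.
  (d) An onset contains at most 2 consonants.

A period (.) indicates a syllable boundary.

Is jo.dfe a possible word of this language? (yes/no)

yes

jo.dfe — σ1 onset /j/, coda /∅/ ok; σ2 onset /df/ (2C), coda /∅/ ok → phonotactically legal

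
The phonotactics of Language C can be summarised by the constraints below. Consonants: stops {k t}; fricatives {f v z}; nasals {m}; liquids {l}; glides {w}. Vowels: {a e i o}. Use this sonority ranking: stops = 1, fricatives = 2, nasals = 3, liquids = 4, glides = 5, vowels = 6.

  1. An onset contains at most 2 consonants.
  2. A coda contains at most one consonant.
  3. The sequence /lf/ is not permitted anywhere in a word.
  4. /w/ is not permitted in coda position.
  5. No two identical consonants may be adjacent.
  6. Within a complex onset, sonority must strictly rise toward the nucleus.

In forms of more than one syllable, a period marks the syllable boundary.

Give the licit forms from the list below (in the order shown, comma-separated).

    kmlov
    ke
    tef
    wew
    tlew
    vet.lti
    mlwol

ke, tef

kmlov — violates constraint 1: syllable 1 onset /kml/ has 3 consonants (> 2) → illicit
ke — σ1 onset /k/, coda /∅/ ok → licit
tef — σ1 onset /t/, coda /f/ ok → licit
wew — violates constraint 4: syllable 1 coda contains /w/ → illicit
tlew — violates constraint 4: syllable 1 coda contains /w/ → illicit
vet.lti — violates constraint 6: syllable 2 onset /lt/: /l/ (liquid, 4) → /t/ (stop, 1) does not rise → illicit
mlwol — violates constraint 1: syllable 1 onset /mlw/ has 3 consonants (> 2) → illicit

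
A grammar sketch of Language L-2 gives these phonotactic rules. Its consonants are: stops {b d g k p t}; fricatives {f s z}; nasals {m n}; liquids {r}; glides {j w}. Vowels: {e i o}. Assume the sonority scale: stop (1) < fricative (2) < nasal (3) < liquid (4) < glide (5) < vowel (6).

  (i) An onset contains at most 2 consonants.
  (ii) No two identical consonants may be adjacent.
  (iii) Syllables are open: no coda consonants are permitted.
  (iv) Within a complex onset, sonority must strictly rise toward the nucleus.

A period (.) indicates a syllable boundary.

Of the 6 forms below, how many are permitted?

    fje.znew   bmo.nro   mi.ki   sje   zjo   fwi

fje.znew — violates constraint (iii): syllable 2 coda /w/ has 1 consonant (> 0) → not permitted
bmo.nro — σ1 onset /bm/ (1→3 rises), coda /∅/ ok; σ2 onset /nr/ (3→4 rises), coda /∅/ ok → permitted
mi.ki — σ1 onset /m/, coda /∅/ ok; σ2 onset /k/, coda /∅/ ok → permitted
sje — σ1 onset /sj/ (2→5 rises), coda /∅/ ok → permitted
zjo — σ1 onset /zj/ (2→5 rises), coda /∅/ ok → permitted
fwi — σ1 onset /fw/ (2→5 rises), coda /∅/ ok → permitted
Permitted: bmo.nro, mi.ki, sje, zjo, fwi → 5.

5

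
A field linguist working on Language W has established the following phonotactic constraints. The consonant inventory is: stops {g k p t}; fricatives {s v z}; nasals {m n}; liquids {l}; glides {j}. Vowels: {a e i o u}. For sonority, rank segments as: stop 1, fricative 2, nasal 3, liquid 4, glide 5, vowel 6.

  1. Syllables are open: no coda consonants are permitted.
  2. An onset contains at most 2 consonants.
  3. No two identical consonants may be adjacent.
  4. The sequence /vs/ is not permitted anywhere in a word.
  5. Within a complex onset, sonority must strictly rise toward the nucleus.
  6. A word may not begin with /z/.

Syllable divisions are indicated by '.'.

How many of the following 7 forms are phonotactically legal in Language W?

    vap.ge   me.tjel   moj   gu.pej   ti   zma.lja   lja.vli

2

vap.ge — violates constraint 1: syllable 1 coda /p/ has 1 consonant (> 0) → phonotactically illegal
me.tjel — violates constraint 1: syllable 2 coda /l/ has 1 consonant (> 0) → phonotactically illegal
moj — violates constraint 1: syllable 1 coda /j/ has 1 consonant (> 0) → phonotactically illegal
gu.pej — violates constraint 1: syllable 2 coda /j/ has 1 consonant (> 0) → phonotactically illegal
ti — σ1 onset /t/, coda /∅/ ok → phonotactically legal
zma.lja — violates constraint 6: word begins with /z/ → phonotactically illegal
lja.vli — σ1 onset /lj/ (4→5 rises), coda /∅/ ok; σ2 onset /vl/ (2→4 rises), coda /∅/ ok → phonotactically legal
Phonotactically legal: ti, lja.vli → 2.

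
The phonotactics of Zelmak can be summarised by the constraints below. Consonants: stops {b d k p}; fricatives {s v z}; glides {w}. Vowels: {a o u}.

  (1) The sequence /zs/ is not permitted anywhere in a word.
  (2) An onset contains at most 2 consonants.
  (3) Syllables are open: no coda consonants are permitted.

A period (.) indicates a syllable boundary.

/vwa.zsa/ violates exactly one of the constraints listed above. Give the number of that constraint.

1

/vwa.zsa/: contains banned sequence /zs/.
This is a violation of constraint 1: "The sequence /zs/ is not permitted anywhere in a word."
The remaining constraints (2, 3) are satisfied.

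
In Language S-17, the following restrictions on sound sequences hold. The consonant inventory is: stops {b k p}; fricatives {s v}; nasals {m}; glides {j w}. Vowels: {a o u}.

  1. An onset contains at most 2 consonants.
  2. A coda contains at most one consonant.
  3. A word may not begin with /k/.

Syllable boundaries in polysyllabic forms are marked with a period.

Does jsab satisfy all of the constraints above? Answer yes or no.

yes

jsab — σ1 onset /js/ (2C), coda /b/ ok → phonotactically legal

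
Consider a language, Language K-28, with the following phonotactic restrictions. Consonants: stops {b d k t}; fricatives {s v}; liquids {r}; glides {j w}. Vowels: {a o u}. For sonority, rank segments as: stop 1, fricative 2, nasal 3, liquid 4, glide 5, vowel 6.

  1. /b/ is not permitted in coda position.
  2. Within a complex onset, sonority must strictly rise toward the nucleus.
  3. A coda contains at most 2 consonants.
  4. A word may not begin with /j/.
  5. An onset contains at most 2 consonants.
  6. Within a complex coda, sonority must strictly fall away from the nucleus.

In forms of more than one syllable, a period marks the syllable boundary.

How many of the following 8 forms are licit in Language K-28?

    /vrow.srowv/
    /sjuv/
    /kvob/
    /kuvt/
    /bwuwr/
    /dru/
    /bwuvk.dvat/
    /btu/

/vrow.srowv/ — σ1 onset /vr/ (2→4 rises), coda /w/ ok; σ2 onset /sr/ (2→4 rises), coda /wv/ (5→2 falls) ok → licit
/sjuv/ — σ1 onset /sj/ (2→5 rises), coda /v/ ok → licit
/kvob/ — violates constraint 1: syllable 1 coda contains /b/ → illicit
/kuvt/ — σ1 onset /k/, coda /vt/ (2→1 falls) ok → licit
/bwuwr/ — σ1 onset /bw/ (1→5 rises), coda /wr/ (5→4 falls) ok → licit
/dru/ — σ1 onset /dr/ (1→4 rises), coda /∅/ ok → licit
/bwuvk.dvat/ — σ1 onset /bw/ (1→5 rises), coda /vk/ (2→1 falls) ok; σ2 onset /dv/ (1→2 rises), coda /t/ ok → licit
/btu/ — violates constraint 2: syllable 1 onset /bt/: /b/ (stop, 1) → /t/ (stop, 1) does not rise → illicit
Licit: /vrow.srowv/, /sjuv/, /kuvt/, /bwuwr/, /dru/, /bwuvk.dvat/ → 6.

6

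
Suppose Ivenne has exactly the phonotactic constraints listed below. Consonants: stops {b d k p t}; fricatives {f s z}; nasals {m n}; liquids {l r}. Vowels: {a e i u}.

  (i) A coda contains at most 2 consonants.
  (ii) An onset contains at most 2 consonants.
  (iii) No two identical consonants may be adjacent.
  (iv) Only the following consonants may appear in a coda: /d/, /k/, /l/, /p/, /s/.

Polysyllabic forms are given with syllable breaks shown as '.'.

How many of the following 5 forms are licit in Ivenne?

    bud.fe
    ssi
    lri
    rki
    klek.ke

bud.fe — σ1 onset /b/, coda /d/ ok; σ2 onset /f/, coda /∅/ ok → licit
ssi — violates constraint (iii): adjacent identical consonants /ss/ → illicit
lri — σ1 onset /lr/ (2C), coda /∅/ ok → licit
rki — σ1 onset /rk/ (2C), coda /∅/ ok → licit
klek.ke — violates constraint (iii): adjacent identical consonants /kk/ → illicit
Licit: bud.fe, lri, rki → 3.

3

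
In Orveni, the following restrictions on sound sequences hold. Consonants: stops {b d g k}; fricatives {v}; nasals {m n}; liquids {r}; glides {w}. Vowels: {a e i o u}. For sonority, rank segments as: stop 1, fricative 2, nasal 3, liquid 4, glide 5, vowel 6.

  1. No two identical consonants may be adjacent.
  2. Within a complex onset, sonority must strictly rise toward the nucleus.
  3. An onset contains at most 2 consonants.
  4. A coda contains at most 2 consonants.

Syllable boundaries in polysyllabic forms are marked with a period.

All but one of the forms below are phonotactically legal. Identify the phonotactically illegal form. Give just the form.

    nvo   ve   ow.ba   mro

nvo — violates constraint 2: syllable 1 onset /nv/: /n/ (nasal, 3) → /v/ (fricative, 2) does not rise → phonotactically illegal
ve — σ1 onset /v/, coda /∅/ ok → phonotactically legal
ow.ba — σ1 onset /∅/, coda /w/ ok; σ2 onset /b/, coda /∅/ ok → phonotactically legal
mro — σ1 onset /mr/ (3→4 rises), coda /∅/ ok → phonotactically legal

nvo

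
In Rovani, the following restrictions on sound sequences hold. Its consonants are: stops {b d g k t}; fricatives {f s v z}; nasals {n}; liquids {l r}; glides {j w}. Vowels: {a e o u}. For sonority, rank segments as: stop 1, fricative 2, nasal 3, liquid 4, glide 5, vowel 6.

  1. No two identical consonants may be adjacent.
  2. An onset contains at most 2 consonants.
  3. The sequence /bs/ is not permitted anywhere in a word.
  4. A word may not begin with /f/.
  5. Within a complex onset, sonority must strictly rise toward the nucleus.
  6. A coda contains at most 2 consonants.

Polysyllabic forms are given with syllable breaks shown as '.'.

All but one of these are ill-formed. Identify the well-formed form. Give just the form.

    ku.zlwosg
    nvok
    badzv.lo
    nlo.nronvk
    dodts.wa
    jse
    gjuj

ku.zlwosg — violates constraint 2: syllable 2 onset /zlw/ has 3 consonants (> 2) → ill-formed
nvok — violates constraint 5: syllable 1 onset /nv/: /n/ (nasal, 3) → /v/ (fricative, 2) does not rise → ill-formed
badzv.lo — violates constraint 6: syllable 1 coda /dzv/ has 3 consonants (> 2) → ill-formed
nlo.nronvk — violates constraint 6: syllable 2 coda /nvk/ has 3 consonants (> 2) → ill-formed
dodts.wa — violates constraint 6: syllable 1 coda /dts/ has 3 consonants (> 2) → ill-formed
jse — violates constraint 5: syllable 1 onset /js/: /j/ (glide, 5) → /s/ (fricative, 2) does not rise → ill-formed
gjuj — σ1 onset /gj/ (1→5 rises), coda /j/ ok → well-formed

gjuj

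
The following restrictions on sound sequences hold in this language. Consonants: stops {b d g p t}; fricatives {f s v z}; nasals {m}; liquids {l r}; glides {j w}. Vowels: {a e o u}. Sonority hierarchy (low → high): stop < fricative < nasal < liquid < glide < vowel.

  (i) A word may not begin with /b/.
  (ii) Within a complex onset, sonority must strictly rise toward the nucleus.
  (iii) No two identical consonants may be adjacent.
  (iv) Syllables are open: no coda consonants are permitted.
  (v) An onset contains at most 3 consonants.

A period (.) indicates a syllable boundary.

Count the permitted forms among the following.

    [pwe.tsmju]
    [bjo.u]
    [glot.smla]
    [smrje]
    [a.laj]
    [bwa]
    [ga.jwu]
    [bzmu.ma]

[pwe.tsmju] — violates constraint (v): syllable 2 onset /tsmj/ has 4 consonants (> 3) → not permitted
[bjo.u] — violates constraint (i): word begins with /b/ → not permitted
[glot.smla] — violates constraint (iv): syllable 1 coda /t/ has 1 consonant (> 0) → not permitted
[smrje] — violates constraint (v): syllable 1 onset /smrj/ has 4 consonants (> 3) → not permitted
[a.laj] — violates constraint (iv): syllable 2 coda /j/ has 1 consonant (> 0) → not permitted
[bwa] — violates constraint (i): word begins with /b/ → not permitted
[ga.jwu] — violates constraint (ii): syllable 2 onset /jw/: /j/ (glide, 5) → /w/ (glide, 5) does not rise → not permitted
[bzmu.ma] — violates constraint (i): word begins with /b/ → not permitted
No form is permitted → 0.

0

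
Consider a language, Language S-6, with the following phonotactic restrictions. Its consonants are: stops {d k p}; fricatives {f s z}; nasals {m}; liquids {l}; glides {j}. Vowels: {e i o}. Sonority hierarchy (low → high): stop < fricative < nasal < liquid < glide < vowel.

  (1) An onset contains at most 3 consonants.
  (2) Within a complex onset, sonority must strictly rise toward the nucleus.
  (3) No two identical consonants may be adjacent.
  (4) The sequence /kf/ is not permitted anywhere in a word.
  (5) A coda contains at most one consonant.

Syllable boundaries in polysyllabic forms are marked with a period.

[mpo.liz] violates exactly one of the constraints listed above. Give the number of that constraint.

2

[mpo.liz]: syllable 1 onset /mp/: /m/ (nasal, 3) → /p/ (stop, 1) does not rise.
This is a violation of constraint 2: "Within a complex onset, sonority must strictly rise toward the nucleus."
The remaining constraints (1, 3, 4, 5) are satisfied.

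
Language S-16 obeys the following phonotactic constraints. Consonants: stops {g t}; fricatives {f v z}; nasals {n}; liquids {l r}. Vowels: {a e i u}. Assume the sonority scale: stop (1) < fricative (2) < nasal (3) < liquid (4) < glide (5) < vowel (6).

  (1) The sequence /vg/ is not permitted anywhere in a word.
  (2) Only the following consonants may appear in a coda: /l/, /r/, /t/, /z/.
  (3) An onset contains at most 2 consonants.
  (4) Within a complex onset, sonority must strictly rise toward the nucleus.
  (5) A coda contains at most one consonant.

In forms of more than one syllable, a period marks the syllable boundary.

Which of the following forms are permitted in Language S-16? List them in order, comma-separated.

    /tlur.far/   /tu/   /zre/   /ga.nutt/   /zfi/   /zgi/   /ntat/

/tlur.far/, /tu/, /zre/

/tlur.far/ — σ1 onset /tl/ (1→4 rises), coda /r/ ok; σ2 onset /f/, coda /r/ ok → permitted
/tu/ — σ1 onset /t/, coda /∅/ ok → permitted
/zre/ — σ1 onset /zr/ (2→4 rises), coda /∅/ ok → permitted
/ga.nutt/ — violates constraint 5: syllable 2 coda /tt/ has 2 consonants (> 1) → not permitted
/zfi/ — violates constraint 4: syllable 1 onset /zf/: /z/ (fricative, 2) → /f/ (fricative, 2) does not rise → not permitted
/zgi/ — violates constraint 4: syllable 1 onset /zg/: /z/ (fricative, 2) → /g/ (stop, 1) does not rise → not permitted
/ntat/ — violates constraint 4: syllable 1 onset /nt/: /n/ (nasal, 3) → /t/ (stop, 1) does not rise → not permitted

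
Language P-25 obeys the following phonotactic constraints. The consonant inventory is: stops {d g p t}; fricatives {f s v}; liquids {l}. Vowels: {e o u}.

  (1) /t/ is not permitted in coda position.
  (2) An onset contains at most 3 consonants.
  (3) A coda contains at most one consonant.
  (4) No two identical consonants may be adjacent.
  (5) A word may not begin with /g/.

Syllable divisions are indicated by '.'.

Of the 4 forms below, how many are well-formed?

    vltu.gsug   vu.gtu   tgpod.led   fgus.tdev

4

vltu.gsug — σ1 onset /vlt/ (3C), coda /∅/ ok; σ2 onset /gs/ (2C), coda /g/ ok → well-formed
vu.gtu — σ1 onset /v/, coda /∅/ ok; σ2 onset /gt/ (2C), coda /∅/ ok → well-formed
tgpod.led — σ1 onset /tgp/ (3C), coda /d/ ok; σ2 onset /l/, coda /d/ ok → well-formed
fgus.tdev — σ1 onset /fg/ (2C), coda /s/ ok; σ2 onset /td/ (2C), coda /v/ ok → well-formed
Well-formed: vltu.gsug, vu.gtu, tgpod.led, fgus.tdev → 4.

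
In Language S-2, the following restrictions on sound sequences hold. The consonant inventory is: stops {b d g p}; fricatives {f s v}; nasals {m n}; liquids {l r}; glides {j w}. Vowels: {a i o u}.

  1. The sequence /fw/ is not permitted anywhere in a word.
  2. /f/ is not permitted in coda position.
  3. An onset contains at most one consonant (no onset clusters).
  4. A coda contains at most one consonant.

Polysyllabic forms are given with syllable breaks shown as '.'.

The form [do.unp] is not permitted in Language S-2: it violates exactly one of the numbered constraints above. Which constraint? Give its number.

4

[do.unp]: syllable 2 coda /np/ has 2 consonants (> 1).
This is a violation of constraint 4: "A coda contains at most one consonant."
The remaining constraints (1, 2, 3) are satisfied.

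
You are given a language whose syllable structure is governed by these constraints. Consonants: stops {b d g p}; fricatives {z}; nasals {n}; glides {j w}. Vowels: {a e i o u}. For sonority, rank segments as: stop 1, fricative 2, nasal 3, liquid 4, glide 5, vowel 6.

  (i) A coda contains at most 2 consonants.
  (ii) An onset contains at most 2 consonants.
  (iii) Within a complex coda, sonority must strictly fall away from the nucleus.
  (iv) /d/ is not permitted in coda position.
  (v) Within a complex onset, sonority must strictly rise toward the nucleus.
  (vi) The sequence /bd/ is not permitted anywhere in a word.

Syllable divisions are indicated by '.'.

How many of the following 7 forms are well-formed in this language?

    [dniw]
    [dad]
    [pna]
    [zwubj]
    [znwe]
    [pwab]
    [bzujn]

[dniw] — σ1 onset /dn/ (1→3 rises), coda /w/ ok → well-formed
[dad] — violates constraint (iv): syllable 1 coda contains /d/ → ill-formed
[pna] — σ1 onset /pn/ (1→3 rises), coda /∅/ ok → well-formed
[zwubj] — violates constraint (iii): syllable 1 coda /bj/: /b/ (stop, 1) → /j/ (glide, 5) does not fall → ill-formed
[znwe] — violates constraint (ii): syllable 1 onset /znw/ has 3 consonants (> 2) → ill-formed
[pwab] — σ1 onset /pw/ (1→5 rises), coda /b/ ok → well-formed
[bzujn] — σ1 onset /bz/ (1→2 rises), coda /jn/ (5→3 falls) ok → well-formed
Well-formed: [dniw], [pna], [pwab], [bzujn] → 4.

4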